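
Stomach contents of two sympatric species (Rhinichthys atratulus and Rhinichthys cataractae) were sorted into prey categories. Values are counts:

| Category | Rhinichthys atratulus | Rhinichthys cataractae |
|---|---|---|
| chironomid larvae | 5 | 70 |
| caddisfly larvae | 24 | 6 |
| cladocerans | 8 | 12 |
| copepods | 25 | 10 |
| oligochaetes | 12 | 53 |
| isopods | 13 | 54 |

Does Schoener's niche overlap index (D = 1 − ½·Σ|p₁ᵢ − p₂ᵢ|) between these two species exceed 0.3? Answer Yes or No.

Proportions for Rhinichthys atratulus (n=87): 5/87=0.0575, 24/87=0.2759, 8/87=0.0920, 25/87=0.2874, 12/87=0.1379, 13/87=0.1494
Proportions for Rhinichthys cataractae (n=205): 70/205=0.3415, 6/205=0.0293, 12/205=0.0585, 10/205=0.0488, 53/205=0.2585, 54/205=0.2634
Σ|p₁ᵢ − p₂ᵢ| = 0.2840 + 0.2466 + 0.0335 + 0.2386 + 0.1206 + 0.1140 = 1.0373
D = 1 − ½ × 1.0373 = 1 − 0.51865 = 0.48135
D = 0.48135 > 0.3 → Yes.

Yes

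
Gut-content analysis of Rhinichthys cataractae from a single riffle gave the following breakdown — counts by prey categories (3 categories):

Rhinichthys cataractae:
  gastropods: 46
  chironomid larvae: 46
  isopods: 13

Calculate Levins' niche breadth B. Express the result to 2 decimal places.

Proportions for Rhinichthys cataractae (n=105): 46/105=0.4381, 46/105=0.4381, 13/105=0.1238
Σpᵢ² = 0.4381² + 0.4381² + 0.1238² = 0.191932 + 0.191932 + 0.015326 = 0.399190
B = 1 / 0.399190 = 2.5051

2.51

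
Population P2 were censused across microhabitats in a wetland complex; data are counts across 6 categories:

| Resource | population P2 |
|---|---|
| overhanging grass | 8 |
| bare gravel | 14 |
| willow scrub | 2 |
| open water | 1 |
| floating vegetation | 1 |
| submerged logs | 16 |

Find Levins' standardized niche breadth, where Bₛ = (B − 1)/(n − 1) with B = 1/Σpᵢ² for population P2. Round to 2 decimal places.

Proportions for population P2 (n=42): 8/42=0.1905, 14/42=0.3333, 2/42=0.0476, 1/42=0.0238, 1/42=0.0238, 16/42=0.3810
Σpᵢ² = 0.1905² + 0.3333² + 0.0476² + 0.0238² + 0.0238² + 0.3810² = 0.036290 + 0.111089 + 0.002266 + 0.000566 + 0.000566 + 0.145161 = 0.295938
B = 1 / 0.295938 = 3.3791
Bₛ = (B − 1)/(n − 1) = (3.3791 − 1)/(6 − 1) = 2.3791/5 = 0.4758

0.48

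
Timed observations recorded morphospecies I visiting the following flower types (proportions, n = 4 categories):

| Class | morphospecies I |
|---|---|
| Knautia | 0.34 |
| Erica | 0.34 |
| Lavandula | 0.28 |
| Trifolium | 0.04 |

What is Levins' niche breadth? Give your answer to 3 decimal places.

Σpᵢ² = 0.34² + 0.34² + 0.28² + 0.04² = 0.1156 + 0.1156 + 0.0784 + 0.0016 = 0.3112
B = 1 / 0.3112 = 3.21337

3.213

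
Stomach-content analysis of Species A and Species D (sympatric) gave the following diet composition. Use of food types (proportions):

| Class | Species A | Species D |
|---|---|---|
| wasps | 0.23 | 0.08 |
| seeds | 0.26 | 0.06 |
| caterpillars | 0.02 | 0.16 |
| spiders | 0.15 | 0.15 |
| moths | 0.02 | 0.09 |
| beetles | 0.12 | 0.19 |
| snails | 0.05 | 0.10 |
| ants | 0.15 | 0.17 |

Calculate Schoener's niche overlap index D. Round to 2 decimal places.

0.65

Σ|p₁ᵢ − p₂ᵢ| = 0.15 + 0.20 + 0.14 + 0.00 + 0.07 + 0.07 + 0.05 + 0.02 = 0.70
D = 1 − ½ × 0.70 = 1 − 0.350 = 0.6500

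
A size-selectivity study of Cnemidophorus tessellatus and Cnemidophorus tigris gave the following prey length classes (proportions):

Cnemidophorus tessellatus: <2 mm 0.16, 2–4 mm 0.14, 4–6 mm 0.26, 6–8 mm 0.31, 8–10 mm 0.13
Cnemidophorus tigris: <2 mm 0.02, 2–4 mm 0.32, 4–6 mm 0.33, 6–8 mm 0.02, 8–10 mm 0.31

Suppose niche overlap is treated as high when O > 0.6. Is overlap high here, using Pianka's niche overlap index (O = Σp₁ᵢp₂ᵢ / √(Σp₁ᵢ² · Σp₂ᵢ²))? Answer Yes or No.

Σ p₁ᵢp₂ᵢ = 0.0032 + 0.0448 + 0.0858 + 0.0062 + 0.0403 = 0.1803
Σp_1ᵢ² = 0.16² + 0.14² + 0.26² + 0.31² + 0.13² = 0.0256 + 0.0196 + 0.0676 + 0.0961 + 0.0169 = 0.2258
Σp_2ᵢ² = 0.02² + 0.32² + 0.33² + 0.02² + 0.31² = 0.0004 + 0.1024 + 0.1089 + 0.0004 + 0.0961 = 0.3082
O = 0.1803 / √(0.2258 × 0.3082) = 0.1803 / 0.26380 = 0.6835
O = 0.6835 > 0.6 → Yes.

Yes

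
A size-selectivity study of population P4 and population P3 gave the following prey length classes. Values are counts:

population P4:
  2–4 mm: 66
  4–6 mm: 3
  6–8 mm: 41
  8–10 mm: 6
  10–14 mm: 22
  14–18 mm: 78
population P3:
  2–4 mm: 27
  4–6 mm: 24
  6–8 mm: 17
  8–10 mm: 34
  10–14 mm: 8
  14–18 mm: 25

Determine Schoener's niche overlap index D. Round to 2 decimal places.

Proportions for population P4 (n=216): 66/216=0.3056, 3/216=0.0139, 41/216=0.1898, 6/216=0.0278, 22/216=0.1019, 78/216=0.3611
Proportions for population P3 (n=135): 27/135=0.2000, 24/135=0.1778, 17/135=0.1259, 34/135=0.2519, 8/135=0.0593, 25/135=0.1852
Σ|p₁ᵢ − p₂ᵢ| = 0.1056 + 0.1639 + 0.0639 + 0.2241 + 0.0426 + 0.1759 = 0.7760
D = 1 − ½ × 0.7760 = 1 − 0.38800 = 0.61200

0.61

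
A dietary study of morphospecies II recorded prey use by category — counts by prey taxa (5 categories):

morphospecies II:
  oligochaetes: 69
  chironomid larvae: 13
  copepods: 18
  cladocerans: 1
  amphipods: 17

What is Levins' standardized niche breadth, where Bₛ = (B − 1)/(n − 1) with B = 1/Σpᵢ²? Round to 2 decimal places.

0.38

Proportions for morphospecies II (n=118): 69/118=0.5847, 13/118=0.1102, 18/118=0.1525, 1/118=0.0085, 17/118=0.1441
Σpᵢ² = 0.5847² + 0.1102² + 0.1525² + 0.0085² + 0.1441² = 0.341874 + 0.012144 + 0.023256 + 0.000072 + 0.020765 = 0.398111
B = 1 / 0.398111 = 2.5119
Bₛ = (B − 1)/(n − 1) = (2.5119 − 1)/(5 − 1) = 1.5119/4 = 0.3780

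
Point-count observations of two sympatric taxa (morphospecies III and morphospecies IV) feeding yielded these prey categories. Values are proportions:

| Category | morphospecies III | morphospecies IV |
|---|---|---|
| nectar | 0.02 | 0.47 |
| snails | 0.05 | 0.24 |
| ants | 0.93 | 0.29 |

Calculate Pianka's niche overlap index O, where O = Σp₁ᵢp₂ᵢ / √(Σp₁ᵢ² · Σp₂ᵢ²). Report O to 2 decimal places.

Σ p₁ᵢp₂ᵢ = 0.0094 + 0.0120 + 0.2697 = 0.2911
Σp_1ᵢ² = 0.02² + 0.05² + 0.93² = 0.0004 + 0.0025 + 0.8649 = 0.8678
Σp_2ᵢ² = 0.47² + 0.24² + 0.29² = 0.2209 + 0.0576 + 0.0841 = 0.3626
O = 0.2911 / √(0.8678 × 0.3626) = 0.2911 / 0.56095 = 0.5189

0.52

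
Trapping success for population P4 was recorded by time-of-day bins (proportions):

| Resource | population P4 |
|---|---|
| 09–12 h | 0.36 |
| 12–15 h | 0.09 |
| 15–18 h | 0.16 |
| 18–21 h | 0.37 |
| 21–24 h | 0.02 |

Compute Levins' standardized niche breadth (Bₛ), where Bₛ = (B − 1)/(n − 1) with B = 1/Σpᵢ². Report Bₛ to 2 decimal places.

0.58

Σpᵢ² = 0.36² + 0.09² + 0.16² + 0.37² + 0.02² = 0.1296 + 0.0081 + 0.0256 + 0.1369 + 0.0004 = 0.3006
B = 1 / 0.3006 = 3.3267
Bₛ = (B − 1)/(n − 1) = (3.3267 − 1)/(5 − 1) = 2.3267/4 = 0.5817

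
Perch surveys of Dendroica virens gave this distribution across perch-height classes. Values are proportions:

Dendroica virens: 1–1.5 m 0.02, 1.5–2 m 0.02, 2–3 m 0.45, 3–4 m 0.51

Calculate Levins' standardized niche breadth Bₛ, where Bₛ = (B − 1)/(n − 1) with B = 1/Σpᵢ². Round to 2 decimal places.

0.39

Σpᵢ² = 0.02² + 0.02² + 0.45² + 0.51² = 0.0004 + 0.0004 + 0.2025 + 0.2601 = 0.4634
B = 1 / 0.4634 = 2.1580
Bₛ = (B − 1)/(n − 1) = (2.1580 − 1)/(4 − 1) = 1.1580/3 = 0.3860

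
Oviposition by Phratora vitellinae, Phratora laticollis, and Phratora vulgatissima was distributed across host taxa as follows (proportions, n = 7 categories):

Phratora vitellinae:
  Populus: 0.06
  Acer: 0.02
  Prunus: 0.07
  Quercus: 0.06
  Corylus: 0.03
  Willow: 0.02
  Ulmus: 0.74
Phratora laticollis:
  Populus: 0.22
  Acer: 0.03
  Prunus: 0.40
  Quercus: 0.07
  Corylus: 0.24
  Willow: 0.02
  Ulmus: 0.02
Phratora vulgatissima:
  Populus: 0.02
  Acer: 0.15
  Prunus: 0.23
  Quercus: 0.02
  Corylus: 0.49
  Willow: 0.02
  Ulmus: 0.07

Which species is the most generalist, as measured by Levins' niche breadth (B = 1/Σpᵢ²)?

Σp_viteᵢ² = 0.06² + 0.02² + 0.07² + 0.06² + 0.03² + 0.02² + 0.74² = 0.0036 + 0.0004 + 0.0049 + 0.0036 + 0.0009 + 0.0004 + 0.5476 = 0.5614
B_vite = 1 / 0.5614 = 1.7813
Σp_latiᵢ² = 0.22² + 0.03² + 0.40² + 0.07² + 0.24² + 0.02² + 0.02² = 0.0484 + 0.0009 + 0.1600 + 0.0049 + 0.0576 + 0.0004 + 0.0004 = 0.2726
B_lati = 1 / 0.2726 = 3.6684
Σp_vulgᵢ² = 0.02² + 0.15² + 0.23² + 0.02² + 0.49² + 0.02² + 0.07² = 0.0004 + 0.0225 + 0.0529 + 0.0004 + 0.2401 + 0.0004 + 0.0049 = 0.3216
B_vulg = 1 / 0.3216 = 3.1095
Highest B → broadest niche (most generalist): Phratora laticollis (B = 3.67).

Phratora laticollis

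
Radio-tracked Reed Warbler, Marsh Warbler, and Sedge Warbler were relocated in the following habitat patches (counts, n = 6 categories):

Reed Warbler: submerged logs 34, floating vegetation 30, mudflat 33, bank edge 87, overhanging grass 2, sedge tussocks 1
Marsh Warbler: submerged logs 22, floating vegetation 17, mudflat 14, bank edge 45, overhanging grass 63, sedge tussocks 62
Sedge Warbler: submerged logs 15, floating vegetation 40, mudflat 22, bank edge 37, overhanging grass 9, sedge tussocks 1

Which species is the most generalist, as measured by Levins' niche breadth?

Marsh Warbler

Proportions for Reed Warbler (n=187): 34/187=0.1818, 30/187=0.1604, 33/187=0.1765, 87/187=0.4652, 2/187=0.0107, 1/187=0.0053
Proportions for Marsh Warbler (n=223): 22/223=0.0987, 17/223=0.0762, 14/223=0.0628, 45/223=0.2018, 63/223=0.2825, 62/223=0.2780
Proportions for Sedge Warbler (n=124): 15/124=0.1210, 40/124=0.3226, 22/124=0.1774, 37/124=0.2984, 9/124=0.0726, 1/124=0.0081
Σp_Reedᵢ² = 0.1818² + 0.1604² + 0.1765² + 0.4652² + 0.0107² + 0.0053² = 0.033051 + 0.025728 + 0.031152 + 0.216411 + 0.000114 + 0.000028 = 0.306484
B_Reed = 1 / 0.306484 = 3.2628
Σp_Marsᵢ² = 0.0987² + 0.0762² + 0.0628² + 0.2018² + 0.2825² + 0.2780² = 0.009742 + 0.005806 + 0.003944 + 0.040723 + 0.079806 + 0.077284 = 0.217305
B_Mars = 1 / 0.217305 = 4.6018
Σp_Sedgᵢ² = 0.1210² + 0.3226² + 0.1774² + 0.2984² + 0.0726² + 0.0081² = 0.014641 + 0.104071 + 0.031471 + 0.089043 + 0.005271 + 0.000066 = 0.244563
B_Sedg = 1 / 0.244563 = 4.0889
Highest B → broadest niche (most generalist): Marsh Warbler (B = 4.60).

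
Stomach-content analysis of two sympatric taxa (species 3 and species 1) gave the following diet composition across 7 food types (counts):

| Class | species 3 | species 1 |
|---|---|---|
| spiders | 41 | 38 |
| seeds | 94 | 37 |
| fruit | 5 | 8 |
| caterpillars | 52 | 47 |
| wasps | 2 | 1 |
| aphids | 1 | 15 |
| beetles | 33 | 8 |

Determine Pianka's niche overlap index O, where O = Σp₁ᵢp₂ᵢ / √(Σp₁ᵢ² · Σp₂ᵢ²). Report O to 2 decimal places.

0.89

Proportions for species 3 (n=228): 41/228=0.1798, 94/228=0.4123, 5/228=0.0219, 52/228=0.2281, 2/228=0.0088, 1/228=0.0044, 33/228=0.1447
Proportions for species 1 (n=154): 38/154=0.2468, 37/154=0.2403, 8/154=0.0519, 47/154=0.3052, 1/154=0.0065, 15/154=0.0974, 8/154=0.0519
Σ p₁ᵢp₂ᵢ = 0.044375 + 0.099076 + 0.001137 + 0.069616 + 0.000057 + 0.000429 + 0.007510 = 0.222200
Σp_1ᵢ² = 0.1798² + 0.4123² + 0.0219² + 0.2281² + 0.0088² + 0.0044² + 0.1447² = 0.032328 + 0.169991 + 0.000480 + 0.052030 + 0.000077 + 0.000019 + 0.020938 = 0.275863
Σp_2ᵢ² = 0.2468² + 0.2403² + 0.0519² + 0.3052² + 0.0065² + 0.0974² + 0.0519² = 0.060910 + 0.057744 + 0.002694 + 0.093147 + 0.000042 + 0.009487 + 0.002694 = 0.226718
O = 0.222200 / √(0.275863 × 0.226718) = 0.222200 / 0.2500862 = 0.8885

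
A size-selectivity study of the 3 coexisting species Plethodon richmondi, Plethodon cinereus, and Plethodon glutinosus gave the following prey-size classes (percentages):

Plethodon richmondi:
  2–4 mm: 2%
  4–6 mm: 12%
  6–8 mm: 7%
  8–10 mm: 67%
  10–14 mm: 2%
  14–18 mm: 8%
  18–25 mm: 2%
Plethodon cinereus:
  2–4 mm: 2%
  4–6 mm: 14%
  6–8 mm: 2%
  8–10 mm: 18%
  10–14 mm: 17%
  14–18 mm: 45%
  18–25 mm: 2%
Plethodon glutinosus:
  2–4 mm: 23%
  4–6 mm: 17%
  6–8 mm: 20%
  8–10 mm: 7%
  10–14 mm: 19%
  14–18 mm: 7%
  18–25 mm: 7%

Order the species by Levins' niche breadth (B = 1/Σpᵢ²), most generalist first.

Plethodon glutinosus > Plethodon cinereus > Plethodon richmondi

Convert percentages to proportions (divide by 100).
Σp_richᵢ² = 0.02² + 0.12² + 0.07² + 0.67² + 0.02² + 0.08² + 0.02² = 0.0004 + 0.0144 + 0.0049 + 0.4489 + 0.0004 + 0.0064 + 0.0004 = 0.4758
B_rich = 1 / 0.4758 = 2.1017
Σp_cineᵢ² = 0.02² + 0.14² + 0.02² + 0.18² + 0.17² + 0.45² + 0.02² = 0.0004 + 0.0196 + 0.0004 + 0.0324 + 0.0289 + 0.2025 + 0.0004 = 0.2846
B_cine = 1 / 0.2846 = 3.5137
Σp_glutᵢ² = 0.23² + 0.17² + 0.20² + 0.07² + 0.19² + 0.07² + 0.07² = 0.0529 + 0.0289 + 0.0400 + 0.0049 + 0.0361 + 0.0049 + 0.0049 = 0.1726
B_glut = 1 / 0.1726 = 5.7937
Ranking by B (broadest → narrowest): Plethodon glutinosus (5.79) > Plethodon cinereus (3.51) > Plethodon richmondi (2.10)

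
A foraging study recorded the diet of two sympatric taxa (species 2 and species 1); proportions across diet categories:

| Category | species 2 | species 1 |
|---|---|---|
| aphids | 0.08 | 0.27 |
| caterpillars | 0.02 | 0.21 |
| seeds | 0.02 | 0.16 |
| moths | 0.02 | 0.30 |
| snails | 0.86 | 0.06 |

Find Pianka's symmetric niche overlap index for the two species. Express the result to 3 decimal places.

Σ p₁ᵢp₂ᵢ = 0.0216 + 0.0042 + 0.0032 + 0.0060 + 0.0516 = 0.0866
Σp_1ᵢ² = 0.08² + 0.02² + 0.02² + 0.02² + 0.86² = 0.0064 + 0.0004 + 0.0004 + 0.0004 + 0.7396 = 0.7472
Σp_2ᵢ² = 0.27² + 0.21² + 0.16² + 0.30² + 0.06² = 0.0729 + 0.0441 + 0.0256 + 0.0900 + 0.0036 = 0.2362
O = 0.0866 / √(0.7472 × 0.2362) = 0.0866 / 0.420106 = 0.20614

0.206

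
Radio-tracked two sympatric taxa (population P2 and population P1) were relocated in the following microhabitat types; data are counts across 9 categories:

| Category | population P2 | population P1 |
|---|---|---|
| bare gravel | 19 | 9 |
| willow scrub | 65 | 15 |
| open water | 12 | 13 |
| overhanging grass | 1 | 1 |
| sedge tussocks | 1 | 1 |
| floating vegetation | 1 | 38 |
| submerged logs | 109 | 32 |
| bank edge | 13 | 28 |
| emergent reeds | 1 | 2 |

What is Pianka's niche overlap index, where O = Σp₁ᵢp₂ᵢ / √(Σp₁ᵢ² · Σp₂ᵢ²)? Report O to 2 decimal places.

Proportions for population P2 (n=222): 19/222=0.0856, 65/222=0.2928, 12/222=0.0541, 1/222=0.0045, 1/222=0.0045, 1/222=0.0045, 109/222=0.4910, 13/222=0.0586, 1/222=0.0045
Proportions for population P1 (n=139): 9/139=0.0647, 15/139=0.1079, 13/139=0.0935, 1/139=0.0072, 1/139=0.0072, 38/139=0.2734, 32/139=0.2302, 28/139=0.2014, 2/139=0.0144
Σ p₁ᵢp₂ᵢ = 0.005538 + 0.031593 + 0.005058 + 0.000032 + 0.000032 + 0.001230 + 0.113028 + 0.011802 + 0.000065 = 0.168378
Σp_1ᵢ² = 0.0856² + 0.2928² + 0.0541² + 0.0045² + 0.0045² + 0.0045² + 0.4910² + 0.0586² + 0.0045² = 0.007327 + 0.085732 + 0.002927 + 0.000020 + 0.000020 + 0.000020 + 0.241081 + 0.003434 + 0.000020 = 0.340581
Σp_2ᵢ² = 0.0647² + 0.1079² + 0.0935² + 0.0072² + 0.0072² + 0.2734² + 0.2302² + 0.2014² + 0.0144² = 0.004186 + 0.011642 + 0.008742 + 0.000052 + 0.000052 + 0.074748 + 0.052992 + 0.040562 + 0.000207 = 0.193183
O = 0.168378 / √(0.340581 × 0.193183) = 0.168378 / 0.2565043 = 0.6564

0.66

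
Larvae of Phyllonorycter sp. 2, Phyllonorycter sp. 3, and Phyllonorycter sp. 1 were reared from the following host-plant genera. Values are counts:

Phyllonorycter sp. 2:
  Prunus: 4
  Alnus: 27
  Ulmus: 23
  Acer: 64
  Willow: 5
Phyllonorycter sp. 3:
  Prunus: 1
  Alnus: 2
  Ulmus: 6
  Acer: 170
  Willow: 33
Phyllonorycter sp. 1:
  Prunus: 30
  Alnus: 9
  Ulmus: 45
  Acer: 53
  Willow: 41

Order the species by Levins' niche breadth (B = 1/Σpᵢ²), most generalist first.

Proportions for Phyllonorycter sp. 2 (n=123): 4/123=0.0325, 27/123=0.2195, 23/123=0.1870, 64/123=0.5203, 5/123=0.0407
Proportions for Phyllonorycter sp. 3 (n=212): 1/212=0.0047, 2/212=0.0094, 6/212=0.0283, 170/212=0.8019, 33/212=0.1557
Proportions for Phyllonorycter sp. 1 (n=178): 30/178=0.1685, 9/178=0.0506, 45/178=0.2528, 53/178=0.2978, 41/178=0.2303
Σp_2ᵢ² = 0.0325² + 0.2195² + 0.1870² + 0.5203² + 0.0407² = 0.001056 + 0.048180 + 0.034969 + 0.270712 + 0.001656 = 0.356573
B_2 = 1 / 0.356573 = 2.8045
Σp_3ᵢ² = 0.0047² + 0.0094² + 0.0283² + 0.8019² + 0.1557² = 0.000022 + 0.000088 + 0.000801 + 0.643044 + 0.024242 = 0.668197
B_3 = 1 / 0.668197 = 1.4966
Σp_1ᵢ² = 0.1685² + 0.0506² + 0.2528² + 0.2978² + 0.2303² = 0.028392 + 0.002560 + 0.063908 + 0.088685 + 0.053038 = 0.236583
B_1 = 1 / 0.236583 = 4.2268
Ranking by B (broadest → narrowest): Phyllonorycter sp. 1 (4.23) > Phyllonorycter sp. 2 (2.80) > Phyllonorycter sp. 3 (1.50)

Phyllonorycter sp. 1 > Phyllonorycter sp. 2 > Phyllonorycter sp. 3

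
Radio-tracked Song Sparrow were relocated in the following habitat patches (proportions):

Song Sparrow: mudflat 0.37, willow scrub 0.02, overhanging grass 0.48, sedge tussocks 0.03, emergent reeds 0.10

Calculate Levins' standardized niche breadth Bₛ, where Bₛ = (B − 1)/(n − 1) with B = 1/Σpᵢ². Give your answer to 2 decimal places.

0.41

Σpᵢ² = 0.37² + 0.02² + 0.48² + 0.03² + 0.10² = 0.1369 + 0.0004 + 0.2304 + 0.0009 + 0.0100 = 0.3786
B = 1 / 0.3786 = 2.6413
Bₛ = (B − 1)/(n − 1) = (2.6413 − 1)/(5 − 1) = 1.6413/4 = 0.4103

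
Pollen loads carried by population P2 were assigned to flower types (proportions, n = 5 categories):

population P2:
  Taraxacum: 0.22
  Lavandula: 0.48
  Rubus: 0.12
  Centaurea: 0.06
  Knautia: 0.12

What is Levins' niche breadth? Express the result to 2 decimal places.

3.21

Σpᵢ² = 0.22² + 0.48² + 0.12² + 0.06² + 0.12² = 0.0484 + 0.2304 + 0.0144 + 0.0036 + 0.0144 = 0.3112
B = 1 / 0.3112 = 3.2134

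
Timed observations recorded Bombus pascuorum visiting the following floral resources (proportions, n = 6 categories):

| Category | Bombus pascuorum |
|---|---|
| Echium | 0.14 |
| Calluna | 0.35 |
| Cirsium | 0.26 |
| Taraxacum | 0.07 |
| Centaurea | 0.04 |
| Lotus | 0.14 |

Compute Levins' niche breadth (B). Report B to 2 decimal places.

Σpᵢ² = 0.14² + 0.35² + 0.26² + 0.07² + 0.04² + 0.14² = 0.0196 + 0.1225 + 0.0676 + 0.0049 + 0.0016 + 0.0196 = 0.2358
B = 1 / 0.2358 = 4.2409

4.24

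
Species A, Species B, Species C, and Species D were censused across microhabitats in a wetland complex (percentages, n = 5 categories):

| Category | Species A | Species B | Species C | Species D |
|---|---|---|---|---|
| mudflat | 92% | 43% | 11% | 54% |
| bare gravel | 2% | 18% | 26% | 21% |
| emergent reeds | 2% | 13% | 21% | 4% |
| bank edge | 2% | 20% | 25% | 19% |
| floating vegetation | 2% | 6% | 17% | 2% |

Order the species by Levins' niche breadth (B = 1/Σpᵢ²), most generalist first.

Convert percentages to proportions (divide by 100).
Σp_Aᵢ² = 0.92² + 0.02² + 0.02² + 0.02² + 0.02² = 0.8464 + 0.0004 + 0.0004 + 0.0004 + 0.0004 = 0.8480
B_A = 1 / 0.8480 = 1.1792
Σp_Bᵢ² = 0.43² + 0.18² + 0.13² + 0.20² + 0.06² = 0.1849 + 0.0324 + 0.0169 + 0.0400 + 0.0036 = 0.2778
B_B = 1 / 0.2778 = 3.5997
Σp_Cᵢ² = 0.11² + 0.26² + 0.21² + 0.25² + 0.17² = 0.0121 + 0.0676 + 0.0441 + 0.0625 + 0.0289 = 0.2152
B_C = 1 / 0.2152 = 4.6468
Σp_Dᵢ² = 0.54² + 0.21² + 0.04² + 0.19² + 0.02² = 0.2916 + 0.0441 + 0.0016 + 0.0361 + 0.0004 = 0.3738
B_D = 1 / 0.3738 = 2.6752
Ranking by B (broadest → narrowest): Species C (4.65) > Species B (3.60) > Species D (2.68) > Species A (1.18)

Species C > Species B > Species D > Species A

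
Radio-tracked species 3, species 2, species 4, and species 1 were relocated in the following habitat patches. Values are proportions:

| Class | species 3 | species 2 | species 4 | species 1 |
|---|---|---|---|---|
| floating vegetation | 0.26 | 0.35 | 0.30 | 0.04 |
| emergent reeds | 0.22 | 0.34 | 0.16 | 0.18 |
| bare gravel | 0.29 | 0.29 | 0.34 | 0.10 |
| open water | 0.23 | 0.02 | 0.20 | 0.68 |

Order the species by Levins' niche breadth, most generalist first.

species 3 > species 4 > species 2 > species 1

Σp_3ᵢ² = 0.26² + 0.22² + 0.29² + 0.23² = 0.0676 + 0.0484 + 0.0841 + 0.0529 = 0.2530
B_3 = 1 / 0.2530 = 3.9526
Σp_2ᵢ² = 0.35² + 0.34² + 0.29² + 0.02² = 0.1225 + 0.1156 + 0.0841 + 0.0004 = 0.3226
B_2 = 1 / 0.3226 = 3.0998
Σp_4ᵢ² = 0.30² + 0.16² + 0.34² + 0.20² = 0.0900 + 0.0256 + 0.1156 + 0.0400 = 0.2712
B_4 = 1 / 0.2712 = 3.6873
Σp_1ᵢ² = 0.04² + 0.18² + 0.10² + 0.68² = 0.0016 + 0.0324 + 0.0100 + 0.4624 = 0.5064
B_1 = 1 / 0.5064 = 1.9747
Ranking by B (broadest → narrowest): species 3 (3.95) > species 4 (3.69) > species 2 (3.10) > species 1 (1.97)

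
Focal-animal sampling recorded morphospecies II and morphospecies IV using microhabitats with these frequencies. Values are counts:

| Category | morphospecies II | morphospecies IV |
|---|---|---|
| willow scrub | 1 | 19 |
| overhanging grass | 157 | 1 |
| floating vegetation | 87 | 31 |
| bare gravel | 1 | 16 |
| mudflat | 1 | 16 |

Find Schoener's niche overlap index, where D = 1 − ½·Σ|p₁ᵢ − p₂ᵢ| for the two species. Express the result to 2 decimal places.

Proportions for morphospecies II (n=247): 1/247=0.0040, 157/247=0.6356, 87/247=0.3522, 1/247=0.0040, 1/247=0.0040
Proportions for morphospecies IV (n=83): 19/83=0.2289, 1/83=0.0120, 31/83=0.3735, 16/83=0.1928, 16/83=0.1928
Σ|p₁ᵢ − p₂ᵢ| = 0.2249 + 0.6236 + 0.0213 + 0.1888 + 0.1888 = 1.2474
D = 1 − ½ × 1.2474 = 1 − 0.62370 = 0.37630

0.38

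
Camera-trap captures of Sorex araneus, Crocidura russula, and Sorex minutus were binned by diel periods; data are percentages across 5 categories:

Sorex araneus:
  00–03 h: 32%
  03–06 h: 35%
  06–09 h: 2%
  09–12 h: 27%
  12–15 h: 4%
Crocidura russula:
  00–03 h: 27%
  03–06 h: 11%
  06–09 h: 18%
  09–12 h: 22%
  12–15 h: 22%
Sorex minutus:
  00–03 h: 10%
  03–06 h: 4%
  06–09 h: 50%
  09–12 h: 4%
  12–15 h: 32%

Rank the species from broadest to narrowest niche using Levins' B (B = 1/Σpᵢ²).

Convert percentages to proportions (divide by 100).
Σp_aranᵢ² = 0.32² + 0.35² + 0.02² + 0.27² + 0.04² = 0.1024 + 0.1225 + 0.0004 + 0.0729 + 0.0016 = 0.2998
B_aran = 1 / 0.2998 = 3.3356
Σp_russᵢ² = 0.27² + 0.11² + 0.18² + 0.22² + 0.22² = 0.0729 + 0.0121 + 0.0324 + 0.0484 + 0.0484 = 0.2142
B_russ = 1 / 0.2142 = 4.6685
Σp_minuᵢ² = 0.10² + 0.04² + 0.50² + 0.04² + 0.32² = 0.0100 + 0.0016 + 0.2500 + 0.0016 + 0.1024 = 0.3656
B_minu = 1 / 0.3656 = 2.7352
Ranking by B (broadest → narrowest): Crocidura russula (4.67) > Sorex araneus (3.34) > Sorex minutus (2.74)

Crocidura russula > Sorex araneus > Sorex minutus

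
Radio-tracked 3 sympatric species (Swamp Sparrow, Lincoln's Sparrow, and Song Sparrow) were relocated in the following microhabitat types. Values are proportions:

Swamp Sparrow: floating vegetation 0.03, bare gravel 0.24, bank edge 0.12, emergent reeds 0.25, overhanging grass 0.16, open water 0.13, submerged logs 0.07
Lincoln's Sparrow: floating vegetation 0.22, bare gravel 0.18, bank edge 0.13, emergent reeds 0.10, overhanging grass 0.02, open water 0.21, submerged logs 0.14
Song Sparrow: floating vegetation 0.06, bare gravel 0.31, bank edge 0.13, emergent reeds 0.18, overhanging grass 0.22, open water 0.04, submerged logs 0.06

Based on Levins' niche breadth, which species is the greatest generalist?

Σp_Swamᵢ² = 0.03² + 0.24² + 0.12² + 0.25² + 0.16² + 0.13² + 0.07² = 0.0009 + 0.0576 + 0.0144 + 0.0625 + 0.0256 + 0.0169 + 0.0049 = 0.1828
B_Swam = 1 / 0.1828 = 5.4705
Σp_Lincᵢ² = 0.22² + 0.18² + 0.13² + 0.10² + 0.02² + 0.21² + 0.14² = 0.0484 + 0.0324 + 0.0169 + 0.0100 + 0.0004 + 0.0441 + 0.0196 = 0.1718
B_Linc = 1 / 0.1718 = 5.8207
Σp_Songᵢ² = 0.06² + 0.31² + 0.13² + 0.18² + 0.22² + 0.04² + 0.06² = 0.0036 + 0.0961 + 0.0169 + 0.0324 + 0.0484 + 0.0016 + 0.0036 = 0.2026
B_Song = 1 / 0.2026 = 4.9358
Highest B → broadest niche (most generalist): Lincoln's Sparrow (B = 5.82).

Lincoln's Sparrow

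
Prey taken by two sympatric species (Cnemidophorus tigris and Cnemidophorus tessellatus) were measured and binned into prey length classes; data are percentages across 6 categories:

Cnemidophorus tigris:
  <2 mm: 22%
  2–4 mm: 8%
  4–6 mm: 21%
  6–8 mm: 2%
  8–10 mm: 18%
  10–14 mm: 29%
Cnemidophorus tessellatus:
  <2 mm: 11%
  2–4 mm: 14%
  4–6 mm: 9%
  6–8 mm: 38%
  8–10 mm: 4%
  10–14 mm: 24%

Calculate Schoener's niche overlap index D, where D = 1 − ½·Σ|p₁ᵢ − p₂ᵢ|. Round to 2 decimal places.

0.58

Convert percentages to proportions (divide by 100).
Σ|p₁ᵢ − p₂ᵢ| = 0.11 + 0.06 + 0.12 + 0.36 + 0.14 + 0.05 = 0.84
D = 1 − ½ × 0.84 = 1 − 0.420 = 0.5800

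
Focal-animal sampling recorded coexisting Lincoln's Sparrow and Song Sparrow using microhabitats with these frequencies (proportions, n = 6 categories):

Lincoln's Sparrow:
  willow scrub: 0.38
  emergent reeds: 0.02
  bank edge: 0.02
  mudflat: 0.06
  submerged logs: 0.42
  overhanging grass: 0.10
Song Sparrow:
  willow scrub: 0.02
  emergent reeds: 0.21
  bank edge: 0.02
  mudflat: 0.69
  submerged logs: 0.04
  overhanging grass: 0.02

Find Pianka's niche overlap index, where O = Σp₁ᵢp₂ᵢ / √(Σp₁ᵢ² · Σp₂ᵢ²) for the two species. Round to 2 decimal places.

0.17

Σ p₁ᵢp₂ᵢ = 0.0076 + 0.0042 + 0.0004 + 0.0414 + 0.0168 + 0.0020 = 0.0724
Σp_1ᵢ² = 0.38² + 0.02² + 0.02² + 0.06² + 0.42² + 0.10² = 0.1444 + 0.0004 + 0.0004 + 0.0036 + 0.1764 + 0.0100 = 0.3352
Σp_2ᵢ² = 0.02² + 0.21² + 0.02² + 0.69² + 0.04² + 0.02² = 0.0004 + 0.0441 + 0.0004 + 0.4761 + 0.0016 + 0.0004 = 0.5230
O = 0.0724 / √(0.3352 × 0.5230) = 0.0724 / 0.41870 = 0.1729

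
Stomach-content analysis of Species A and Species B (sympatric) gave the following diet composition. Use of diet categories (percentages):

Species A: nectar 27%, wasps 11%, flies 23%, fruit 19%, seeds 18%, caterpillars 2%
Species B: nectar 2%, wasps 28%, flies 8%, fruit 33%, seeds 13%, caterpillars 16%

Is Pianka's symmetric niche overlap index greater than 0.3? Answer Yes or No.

Convert percentages to proportions (divide by 100).
Σ p₁ᵢp₂ᵢ = 0.0054 + 0.0308 + 0.0184 + 0.0627 + 0.0234 + 0.0032 = 0.1439
Σp_1ᵢ² = 0.27² + 0.11² + 0.23² + 0.19² + 0.18² + 0.02² = 0.0729 + 0.0121 + 0.0529 + 0.0361 + 0.0324 + 0.0004 = 0.2068
Σp_2ᵢ² = 0.02² + 0.28² + 0.08² + 0.33² + 0.13² + 0.16² = 0.0004 + 0.0784 + 0.0064 + 0.1089 + 0.0169 + 0.0256 = 0.2366
O = 0.1439 / √(0.2068 × 0.2366) = 0.1439 / 0.22120 = 0.6505
O = 0.6505 > 0.3 → Yes.

Yes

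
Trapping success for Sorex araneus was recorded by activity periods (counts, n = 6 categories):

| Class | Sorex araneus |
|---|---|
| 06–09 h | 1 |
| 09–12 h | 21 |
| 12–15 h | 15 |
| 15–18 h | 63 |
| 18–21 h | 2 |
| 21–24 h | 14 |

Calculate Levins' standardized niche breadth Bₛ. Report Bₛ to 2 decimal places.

Proportions for Sorex araneus (n=116): 1/116=0.0086, 21/116=0.1810, 15/116=0.1293, 63/116=0.5431, 2/116=0.0172, 14/116=0.1207
Σpᵢ² = 0.0086² + 0.1810² + 0.1293² + 0.5431² + 0.0172² + 0.1207² = 0.000074 + 0.032761 + 0.016718 + 0.294958 + 0.000296 + 0.014568 = 0.359375
B = 1 / 0.359375 = 2.7826
Bₛ = (B − 1)/(n − 1) = (2.7826 − 1)/(6 − 1) = 1.7826/5 = 0.3565

0.36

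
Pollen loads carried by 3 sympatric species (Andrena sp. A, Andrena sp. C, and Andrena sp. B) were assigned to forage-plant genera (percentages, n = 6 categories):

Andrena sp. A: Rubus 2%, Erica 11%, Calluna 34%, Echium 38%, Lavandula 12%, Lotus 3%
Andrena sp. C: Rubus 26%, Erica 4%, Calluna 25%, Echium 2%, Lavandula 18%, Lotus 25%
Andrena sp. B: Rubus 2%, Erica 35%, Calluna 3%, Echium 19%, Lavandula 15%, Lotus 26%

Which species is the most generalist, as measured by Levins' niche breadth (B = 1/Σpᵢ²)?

Convert percentages to proportions (divide by 100).
Σp_Aᵢ² = 0.02² + 0.11² + 0.34² + 0.38² + 0.12² + 0.03² = 0.0004 + 0.0121 + 0.1156 + 0.1444 + 0.0144 + 0.0009 = 0.2878
B_A = 1 / 0.2878 = 3.4746
Σp_Cᵢ² = 0.26² + 0.04² + 0.25² + 0.02² + 0.18² + 0.25² = 0.0676 + 0.0016 + 0.0625 + 0.0004 + 0.0324 + 0.0625 = 0.2270
B_C = 1 / 0.2270 = 4.4053
Σp_Bᵢ² = 0.02² + 0.35² + 0.03² + 0.19² + 0.15² + 0.26² = 0.0004 + 0.1225 + 0.0009 + 0.0361 + 0.0225 + 0.0676 = 0.2500
B_B = 1 / 0.2500 = 4.0000
Highest B → broadest niche (most generalist): Andrena sp. C (B = 4.41).

Andrena sp. C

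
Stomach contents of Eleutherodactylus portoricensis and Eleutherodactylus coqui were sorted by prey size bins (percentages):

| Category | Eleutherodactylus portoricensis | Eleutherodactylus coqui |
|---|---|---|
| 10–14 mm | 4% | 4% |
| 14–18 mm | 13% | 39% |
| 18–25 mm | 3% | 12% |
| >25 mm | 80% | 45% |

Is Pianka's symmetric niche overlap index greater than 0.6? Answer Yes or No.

Yes

Convert percentages to proportions (divide by 100).
Σ p₁ᵢp₂ᵢ = 0.0016 + 0.0507 + 0.0036 + 0.3600 = 0.4159
Σp_1ᵢ² = 0.04² + 0.13² + 0.03² + 0.80² = 0.0016 + 0.0169 + 0.0009 + 0.6400 = 0.6594
Σp_2ᵢ² = 0.04² + 0.39² + 0.12² + 0.45² = 0.0016 + 0.1521 + 0.0144 + 0.2025 = 0.3706
O = 0.4159 / √(0.6594 × 0.3706) = 0.4159 / 0.49434 = 0.8413
O = 0.8413 > 0.6 → Yes.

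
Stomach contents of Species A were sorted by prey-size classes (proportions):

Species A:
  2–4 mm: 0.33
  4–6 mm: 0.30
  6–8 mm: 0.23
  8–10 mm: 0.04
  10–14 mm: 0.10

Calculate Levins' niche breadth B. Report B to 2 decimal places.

3.80

Σpᵢ² = 0.33² + 0.30² + 0.23² + 0.04² + 0.10² = 0.1089 + 0.0900 + 0.0529 + 0.0016 + 0.0100 = 0.2634
B = 1 / 0.2634 = 3.7965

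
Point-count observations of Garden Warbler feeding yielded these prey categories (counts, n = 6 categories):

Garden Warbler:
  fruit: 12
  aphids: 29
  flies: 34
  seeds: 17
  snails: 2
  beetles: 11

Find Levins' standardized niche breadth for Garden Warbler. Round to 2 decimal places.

0.66

Proportions for Garden Warbler (n=105): 12/105=0.1143, 29/105=0.2762, 34/105=0.3238, 17/105=0.1619, 2/105=0.0190, 11/105=0.1048
Σpᵢ² = 0.1143² + 0.2762² + 0.3238² + 0.1619² + 0.0190² + 0.1048² = 0.013064 + 0.076286 + 0.104846 + 0.026212 + 0.000361 + 0.010983 = 0.231752
B = 1 / 0.231752 = 4.3150
Bₛ = (B − 1)/(n − 1) = (4.3150 − 1)/(6 − 1) = 3.3150/5 = 0.6630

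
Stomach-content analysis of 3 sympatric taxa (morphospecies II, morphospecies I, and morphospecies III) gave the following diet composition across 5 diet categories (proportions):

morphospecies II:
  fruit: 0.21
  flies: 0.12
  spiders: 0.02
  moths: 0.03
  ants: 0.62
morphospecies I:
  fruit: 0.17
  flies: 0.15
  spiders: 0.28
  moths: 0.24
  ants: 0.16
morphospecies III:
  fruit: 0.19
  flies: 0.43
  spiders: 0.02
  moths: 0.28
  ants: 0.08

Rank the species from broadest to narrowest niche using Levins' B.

Σp_IIᵢ² = 0.21² + 0.12² + 0.02² + 0.03² + 0.62² = 0.0441 + 0.0144 + 0.0004 + 0.0009 + 0.3844 = 0.4442
B_II = 1 / 0.4442 = 2.2512
Σp_Iᵢ² = 0.17² + 0.15² + 0.28² + 0.24² + 0.16² = 0.0289 + 0.0225 + 0.0784 + 0.0576 + 0.0256 = 0.2130
B_I = 1 / 0.2130 = 4.6948
Σp_IIIᵢ² = 0.19² + 0.43² + 0.02² + 0.28² + 0.08² = 0.0361 + 0.1849 + 0.0004 + 0.0784 + 0.0064 = 0.3062
B_III = 1 / 0.3062 = 3.2658
Ranking by B (broadest → narrowest): morphospecies I (4.69) > morphospecies III (3.27) > morphospecies II (2.25)

morphospecies I > morphospecies III > morphospecies II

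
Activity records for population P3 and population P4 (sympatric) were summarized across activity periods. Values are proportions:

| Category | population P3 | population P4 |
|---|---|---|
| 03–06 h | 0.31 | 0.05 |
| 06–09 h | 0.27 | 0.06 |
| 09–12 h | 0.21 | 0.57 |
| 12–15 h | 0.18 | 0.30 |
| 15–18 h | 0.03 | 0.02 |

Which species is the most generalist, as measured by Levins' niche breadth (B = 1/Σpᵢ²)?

Σp_P3ᵢ² = 0.31² + 0.27² + 0.21² + 0.18² + 0.03² = 0.0961 + 0.0729 + 0.0441 + 0.0324 + 0.0009 = 0.2464
B_P3 = 1 / 0.2464 = 4.0584
Σp_P4ᵢ² = 0.05² + 0.06² + 0.57² + 0.30² + 0.02² = 0.0025 + 0.0036 + 0.3249 + 0.0900 + 0.0004 = 0.4214
B_P4 = 1 / 0.4214 = 2.3730
Highest B → broadest niche (most generalist): population P3 (B = 4.06).

population P3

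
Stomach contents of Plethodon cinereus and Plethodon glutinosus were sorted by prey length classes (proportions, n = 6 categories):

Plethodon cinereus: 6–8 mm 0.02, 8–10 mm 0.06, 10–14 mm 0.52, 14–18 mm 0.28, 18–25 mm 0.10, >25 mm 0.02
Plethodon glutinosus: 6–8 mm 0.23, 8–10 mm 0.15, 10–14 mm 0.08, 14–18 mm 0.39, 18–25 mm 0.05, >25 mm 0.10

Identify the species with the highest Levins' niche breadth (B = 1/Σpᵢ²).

Plethodon glutinosus

Σp_cineᵢ² = 0.02² + 0.06² + 0.52² + 0.28² + 0.10² + 0.02² = 0.0004 + 0.0036 + 0.2704 + 0.0784 + 0.0100 + 0.0004 = 0.3632
B_cine = 1 / 0.3632 = 2.7533
Σp_glutᵢ² = 0.23² + 0.15² + 0.08² + 0.39² + 0.05² + 0.10² = 0.0529 + 0.0225 + 0.0064 + 0.1521 + 0.0025 + 0.0100 = 0.2464
B_glut = 1 / 0.2464 = 4.0584
Highest B → broadest niche (most generalist): Plethodon glutinosus (B = 4.06).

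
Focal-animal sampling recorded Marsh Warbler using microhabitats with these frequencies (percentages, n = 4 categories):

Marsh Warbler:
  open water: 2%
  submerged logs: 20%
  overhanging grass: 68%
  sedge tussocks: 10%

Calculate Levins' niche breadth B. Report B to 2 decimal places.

1.95

Convert percentages to proportions (divide by 100).
Σpᵢ² = 0.02² + 0.20² + 0.68² + 0.10² = 0.0004 + 0.0400 + 0.4624 + 0.0100 = 0.5128
B = 1 / 0.5128 = 1.9501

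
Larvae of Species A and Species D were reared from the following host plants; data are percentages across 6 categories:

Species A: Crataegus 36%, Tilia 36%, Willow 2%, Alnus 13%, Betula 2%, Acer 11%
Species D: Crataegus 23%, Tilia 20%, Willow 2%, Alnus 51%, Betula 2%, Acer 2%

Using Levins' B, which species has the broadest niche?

Convert percentages to proportions (divide by 100).
Σp_Aᵢ² = 0.36² + 0.36² + 0.02² + 0.13² + 0.02² + 0.11² = 0.1296 + 0.1296 + 0.0004 + 0.0169 + 0.0004 + 0.0121 = 0.2890
B_A = 1 / 0.2890 = 3.4602
Σp_Dᵢ² = 0.23² + 0.20² + 0.02² + 0.51² + 0.02² + 0.02² = 0.0529 + 0.0400 + 0.0004 + 0.2601 + 0.0004 + 0.0004 = 0.3542
B_D = 1 / 0.3542 = 2.8233
Highest B → broadest niche (most generalist): Species A (B = 3.46).

Species A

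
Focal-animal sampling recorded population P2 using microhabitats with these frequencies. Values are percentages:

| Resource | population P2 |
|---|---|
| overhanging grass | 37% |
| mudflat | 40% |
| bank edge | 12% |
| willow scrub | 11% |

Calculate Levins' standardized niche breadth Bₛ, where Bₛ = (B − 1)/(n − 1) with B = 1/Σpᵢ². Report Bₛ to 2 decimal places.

0.70

Convert percentages to proportions (divide by 100).
Σpᵢ² = 0.37² + 0.40² + 0.12² + 0.11² = 0.1369 + 0.1600 + 0.0144 + 0.0121 = 0.3234
B = 1 / 0.3234 = 3.0921
Bₛ = (B − 1)/(n − 1) = (3.0921 − 1)/(4 − 1) = 2.0921/3 = 0.6974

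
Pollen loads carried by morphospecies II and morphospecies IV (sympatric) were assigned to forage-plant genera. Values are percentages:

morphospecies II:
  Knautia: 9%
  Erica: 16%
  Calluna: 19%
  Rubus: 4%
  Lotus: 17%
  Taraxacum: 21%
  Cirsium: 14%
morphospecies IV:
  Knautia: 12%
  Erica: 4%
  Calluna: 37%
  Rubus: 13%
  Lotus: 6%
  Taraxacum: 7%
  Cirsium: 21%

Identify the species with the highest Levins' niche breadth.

morphospecies II

Convert percentages to proportions (divide by 100).
Σp_IIᵢ² = 0.09² + 0.16² + 0.19² + 0.04² + 0.17² + 0.21² + 0.14² = 0.0081 + 0.0256 + 0.0361 + 0.0016 + 0.0289 + 0.0441 + 0.0196 = 0.1640
B_II = 1 / 0.1640 = 6.0976
Σp_IVᵢ² = 0.12² + 0.04² + 0.37² + 0.13² + 0.06² + 0.07² + 0.21² = 0.0144 + 0.0016 + 0.1369 + 0.0169 + 0.0036 + 0.0049 + 0.0441 = 0.2224
B_IV = 1 / 0.2224 = 4.4964
Highest B → broadest niche (most generalist): morphospecies II (B = 6.10).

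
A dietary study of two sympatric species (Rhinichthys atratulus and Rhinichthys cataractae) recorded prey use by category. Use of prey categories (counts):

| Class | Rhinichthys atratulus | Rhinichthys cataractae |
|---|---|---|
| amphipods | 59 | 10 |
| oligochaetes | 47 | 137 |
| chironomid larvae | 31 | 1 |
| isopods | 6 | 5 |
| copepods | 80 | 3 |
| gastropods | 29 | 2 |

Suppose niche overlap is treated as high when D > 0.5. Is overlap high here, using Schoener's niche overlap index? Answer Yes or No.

No

Proportions for Rhinichthys atratulus (n=252): 59/252=0.2341, 47/252=0.1865, 31/252=0.1230, 6/252=0.0238, 80/252=0.3175, 29/252=0.1151
Proportions for Rhinichthys cataractae (n=158): 10/158=0.0633, 137/158=0.8671, 1/158=0.0063, 5/158=0.0316, 3/158=0.0190, 2/158=0.0127
Σ|p₁ᵢ − p₂ᵢ| = 0.1708 + 0.6806 + 0.1167 + 0.0078 + 0.2985 + 0.1024 = 1.3768
D = 1 − ½ × 1.3768 = 1 − 0.68840 = 0.31160
D = 0.31160 < 0.5 → No.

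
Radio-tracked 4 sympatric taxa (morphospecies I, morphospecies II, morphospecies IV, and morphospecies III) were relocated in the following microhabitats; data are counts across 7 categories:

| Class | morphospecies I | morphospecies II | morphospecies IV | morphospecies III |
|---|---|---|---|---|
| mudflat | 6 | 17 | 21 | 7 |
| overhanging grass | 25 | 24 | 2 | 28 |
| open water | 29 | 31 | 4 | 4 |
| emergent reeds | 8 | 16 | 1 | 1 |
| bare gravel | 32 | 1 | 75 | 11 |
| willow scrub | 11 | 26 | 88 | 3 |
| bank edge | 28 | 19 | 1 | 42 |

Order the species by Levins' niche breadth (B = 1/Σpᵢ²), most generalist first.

Proportions for morphospecies I (n=139): 6/139=0.0432, 25/139=0.1799, 29/139=0.2086, 8/139=0.0576, 32/139=0.2302, 11/139=0.0791, 28/139=0.2014
Proportions for morphospecies II (n=134): 17/134=0.1269, 24/134=0.1791, 31/134=0.2313, 16/134=0.1194, 1/134=0.0075, 26/134=0.1940, 19/134=0.1418
Proportions for morphospecies IV (n=192): 21/192=0.1094, 2/192=0.0104, 4/192=0.0208, 1/192=0.0052, 75/192=0.3906, 88/192=0.4583, 1/192=0.0052
Proportions for morphospecies III (n=96): 7/96=0.0729, 28/96=0.2917, 4/96=0.0417, 1/96=0.0104, 11/96=0.1146, 3/96=0.0313, 42/96=0.4375
Σp_Iᵢ² = 0.0432² + 0.1799² + 0.2086² + 0.0576² + 0.2302² + 0.0791² + 0.2014² = 0.001866 + 0.032364 + 0.043514 + 0.003318 + 0.052992 + 0.006257 + 0.040562 = 0.180873
B_I = 1 / 0.180873 = 5.5287
Σp_IIᵢ² = 0.1269² + 0.1791² + 0.2313² + 0.1194² + 0.0075² + 0.1940² + 0.1418² = 0.016104 + 0.032077 + 0.053500 + 0.014256 + 0.000056 + 0.037636 + 0.020107 = 0.173736
B_II = 1 / 0.173736 = 5.7559
Σp_IVᵢ² = 0.1094² + 0.0104² + 0.0208² + 0.0052² + 0.3906² + 0.4583² + 0.0052² = 0.011968 + 0.000108 + 0.000433 + 0.000027 + 0.152568 + 0.210039 + 0.000027 = 0.375170
B_IV = 1 / 0.375170 = 2.6655
Σp_IIIᵢ² = 0.0729² + 0.2917² + 0.0417² + 0.0104² + 0.1146² + 0.0313² + 0.4375² = 0.005314 + 0.085089 + 0.001739 + 0.000108 + 0.013133 + 0.000980 + 0.191406 = 0.297769
B_III = 1 / 0.297769 = 3.3583
Ranking by B (broadest → narrowest): morphospecies II (5.76) > morphospecies I (5.53) > morphospecies III (3.36) > morphospecies IV (2.67)

morphospecies II > morphospecies I > morphospecies III > morphospecies IV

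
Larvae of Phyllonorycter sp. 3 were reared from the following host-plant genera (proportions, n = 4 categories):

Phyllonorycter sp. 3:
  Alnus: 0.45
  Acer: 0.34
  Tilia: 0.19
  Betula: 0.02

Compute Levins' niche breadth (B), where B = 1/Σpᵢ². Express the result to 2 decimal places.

2.82

Σpᵢ² = 0.45² + 0.34² + 0.19² + 0.02² = 0.2025 + 0.1156 + 0.0361 + 0.0004 = 0.3546
B = 1 / 0.3546 = 2.8201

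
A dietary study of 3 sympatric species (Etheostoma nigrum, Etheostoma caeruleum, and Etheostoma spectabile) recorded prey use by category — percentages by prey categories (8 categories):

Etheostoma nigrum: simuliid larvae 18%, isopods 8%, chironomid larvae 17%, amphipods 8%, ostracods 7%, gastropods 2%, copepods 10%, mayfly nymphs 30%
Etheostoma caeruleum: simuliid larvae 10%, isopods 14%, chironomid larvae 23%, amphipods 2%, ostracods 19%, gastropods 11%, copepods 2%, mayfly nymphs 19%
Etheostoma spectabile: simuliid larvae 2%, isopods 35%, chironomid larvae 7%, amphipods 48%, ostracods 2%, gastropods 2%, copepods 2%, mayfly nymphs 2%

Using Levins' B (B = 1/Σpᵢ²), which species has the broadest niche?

Convert percentages to proportions (divide by 100).
Σp_nigrᵢ² = 0.18² + 0.08² + 0.17² + 0.08² + 0.07² + 0.02² + 0.10² + 0.30² = 0.0324 + 0.0064 + 0.0289 + 0.0064 + 0.0049 + 0.0004 + 0.0100 + 0.0900 = 0.1794
B_nigr = 1 / 0.1794 = 5.5741
Σp_caerᵢ² = 0.10² + 0.14² + 0.23² + 0.02² + 0.19² + 0.11² + 0.02² + 0.19² = 0.0100 + 0.0196 + 0.0529 + 0.0004 + 0.0361 + 0.0121 + 0.0004 + 0.0361 = 0.1676
B_caer = 1 / 0.1676 = 5.9666
Σp_specᵢ² = 0.02² + 0.35² + 0.07² + 0.48² + 0.02² + 0.02² + 0.02² + 0.02² = 0.0004 + 0.1225 + 0.0049 + 0.2304 + 0.0004 + 0.0004 + 0.0004 + 0.0004 = 0.3598
B_spec = 1 / 0.3598 = 2.7793
Highest B → broadest niche (most generalist): Etheostoma caeruleum (B = 5.97).

Etheostoma caeruleum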